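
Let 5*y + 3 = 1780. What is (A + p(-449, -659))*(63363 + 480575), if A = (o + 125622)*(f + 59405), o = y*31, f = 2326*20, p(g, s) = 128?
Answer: 7872702184940474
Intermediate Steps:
y = 1777/5 (y = -⅗ + (⅕)*1780 = -⅗ + 356 = 1777/5 ≈ 355.40)
f = 46520
o = 55087/5 (o = (1777/5)*31 = 55087/5 ≈ 11017.)
A = 14473528445 (A = (55087/5 + 125622)*(46520 + 59405) = (683197/5)*105925 = 14473528445)
(A + p(-449, -659))*(63363 + 480575) = (14473528445 + 128)*(63363 + 480575) = 14473528573*543938 = 7872702184940474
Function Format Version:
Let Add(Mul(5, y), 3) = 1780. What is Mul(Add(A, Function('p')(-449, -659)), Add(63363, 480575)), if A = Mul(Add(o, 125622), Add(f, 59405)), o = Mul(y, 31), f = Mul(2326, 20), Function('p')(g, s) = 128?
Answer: 7872702184940474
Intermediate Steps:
y = Rational(1777, 5) (y = Add(Rational(-3, 5), Mul(Rational(1, 5), 1780)) = Add(Rational(-3, 5), 356) = Rational(1777, 5) ≈ 355.40)
f = 46520
o = Rational(55087, 5) (o = Mul(Rational(1777, 5), 31) = Rational(55087, 5) ≈ 11017.)
A = 14473528445 (A = Mul(Add(Rational(55087, 5), 125622), Add(46520, 59405)) = Mul(Rational(683197, 5), 105925) = 14473528445)
Mul(Add(A, Function('p')(-449, -659)), Add(63363, 480575)) = Mul(Add(14473528445, 128), Add(63363, 480575)) = Mul(14473528573, 543938) = 7872702184940474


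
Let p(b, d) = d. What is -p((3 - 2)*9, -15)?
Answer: 15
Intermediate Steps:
-p((3 - 2)*9, -15) = -1*(-15) = 15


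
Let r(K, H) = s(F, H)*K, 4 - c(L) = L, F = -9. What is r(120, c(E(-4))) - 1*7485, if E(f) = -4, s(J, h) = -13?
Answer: -9045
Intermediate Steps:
c(L) = 4 - L
r(K, H) = -13*K
r(120, c(E(-4))) - 1*7485 = -13*120 - 1*7485 = -1560 - 7485 = -9045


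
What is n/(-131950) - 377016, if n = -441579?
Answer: -49746819621/131950 ≈ -3.7701e+5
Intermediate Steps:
n/(-131950) - 377016 = -441579/(-131950) - 377016 = -441579*(-1/131950) - 377016 = 441579/131950 - 377016 = -49746819621/131950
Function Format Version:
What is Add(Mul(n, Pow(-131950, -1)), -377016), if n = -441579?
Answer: Rational(-49746819621, 131950) ≈ -3.7701e+5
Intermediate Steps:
Add(Mul(n, Pow(-131950, -1)), -377016) = Add(Mul(-441579, Pow(-131950, -1)), -377016) = Add(Mul(-441579, Rational(-1, 131950)), -377016) = Add(Rational(441579, 131950), -377016) = Rational(-49746819621, 131950)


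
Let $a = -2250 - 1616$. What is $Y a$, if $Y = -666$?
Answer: $2574756$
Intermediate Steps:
$a = -3866$ ($a = -2250 - 1616 = -3866$)
$Y a = \left(-666\right) \left(-3866\right) = 2574756$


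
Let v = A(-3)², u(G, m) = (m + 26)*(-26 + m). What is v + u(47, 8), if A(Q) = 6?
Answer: -576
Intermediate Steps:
u(G, m) = (-26 + m)*(26 + m) (u(G, m) = (26 + m)*(-26 + m) = (-26 + m)*(26 + m))
v = 36 (v = 6² = 36)
v + u(47, 8) = 36 + (-676 + 8²) = 36 + (-676 + 64) = 36 - 612 = -576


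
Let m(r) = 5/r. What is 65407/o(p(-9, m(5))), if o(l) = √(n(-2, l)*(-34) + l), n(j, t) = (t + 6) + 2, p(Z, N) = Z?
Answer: 65407/5 ≈ 13081.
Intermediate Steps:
n(j, t) = 8 + t (n(j, t) = (6 + t) + 2 = 8 + t)
o(l) = √(-272 - 33*l) (o(l) = √((8 + l)*(-34) + l) = √((-272 - 34*l) + l) = √(-272 - 33*l))
65407/o(p(-9, m(5))) = 65407/(√(-272 - 33*(-9))) = 65407/(√(-272 + 297)) = 65407/(√25) = 65407/5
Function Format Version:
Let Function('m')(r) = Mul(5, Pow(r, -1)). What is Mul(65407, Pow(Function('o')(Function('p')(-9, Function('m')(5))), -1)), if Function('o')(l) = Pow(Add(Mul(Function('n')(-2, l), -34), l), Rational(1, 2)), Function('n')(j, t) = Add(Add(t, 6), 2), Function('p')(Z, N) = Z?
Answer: Rational(65407, 5) ≈ 13081.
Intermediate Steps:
Function('n')(j, t) = Add(8, t) (Function('n')(j, t) = Add(Add(6, t), 2) = Add(8, t))
Function('o')(l) = Pow(Add(-272, Mul(-33, l)), Rational(1, 2)) (Function('o')(l) = Pow(Add(Mul(Add(8, l), -34), l), Rational(1, 2)) = Pow(Add(Add(-272, Mul(-34, l)), l), Rational(1, 2)) = Pow(Add(-272, Mul(-33, l)), Rational(1, 2)))
Mul(65407, Pow(Function('o')(Function('p')(-9, Function('m')(5))), -1)) = Mul(65407, Pow(Pow(Add(-272, Mul(-33, -9)), Rational(1, 2)), -1)) = Mul(65407, Pow(Pow(Add(-272, 297), Rational(1, 2)), -1)) = Mul(65407, Pow(Pow(25, Rational(1, 2)), -1)) = Mul(65407, Pow(5, -1)) = Mul(65407, Rational(1, 5)) = Rational(65407, 5)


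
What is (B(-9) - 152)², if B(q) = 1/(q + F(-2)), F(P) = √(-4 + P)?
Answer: (416176*√6 + 1735537*I)/(3*(6*√6 + 25*I)) ≈ 23135.0 + 8.565*I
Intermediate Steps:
B(q) = 1/(q + I*√6) (B(q) = 1/(q + √(-4 - 2)) = 1/(q + √(-6)) = 1/(q + I*√6))
(B(-9) - 152)² = (1/(-9 + I*√6) - 152)² = (-152 + 1/(-9 + I*√6))²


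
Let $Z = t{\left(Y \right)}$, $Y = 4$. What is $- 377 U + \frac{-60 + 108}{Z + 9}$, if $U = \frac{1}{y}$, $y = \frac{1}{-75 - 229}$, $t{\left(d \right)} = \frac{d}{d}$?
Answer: $\frac{573064}{5} \approx 1.1461 \cdot 10^{5}$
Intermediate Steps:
$t{\left(d \right)} = 1$
$Z = 1$
$y = - \frac{1}{304}$ ($y = \frac{1}{-304} = - \frac{1}{304} \approx -0.0032895$)
$U = -304$ ($U = \frac{1}{- \frac{1}{304}} = -304$)
$- 377 U + \frac{-60 + 108}{Z + 9} = \left(-377\right) \left(-304\right) + \frac{-60 + 108}{1 + 9} = 114608 + \frac{48}{10} = 114608 + 48 \cdot \frac{1}{10} = 114608 + \frac{24}{5} = \frac{573064}{5}$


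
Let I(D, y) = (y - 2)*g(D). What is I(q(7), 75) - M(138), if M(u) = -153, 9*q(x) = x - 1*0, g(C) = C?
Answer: 1888/9 ≈ 209.78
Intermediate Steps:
q(x) = x/9 (q(x) = (x - 1*0)/9 = (x + 0)/9 = x/9)
I(D, y) = D*(-2 + y) (I(D, y) = (y - 2)*D = (-2 + y)*D = D*(-2 + y))
I(q(7), 75) - M(138) = ((⅑)*7)*(-2 + 75) - 1*(-153) = (7/9)*73 + 153 = 511/9 + 153 = 1888/9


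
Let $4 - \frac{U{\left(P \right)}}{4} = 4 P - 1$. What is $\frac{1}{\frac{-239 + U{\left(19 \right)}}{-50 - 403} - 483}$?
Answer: $- \frac{453}{218276} \approx -0.0020754$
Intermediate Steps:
$U{\left(P \right)} = 20 - 16 P$ ($U{\left(P \right)} = 16 - 4 \left(4 P - 1\right) = 16 - 4 \left(-1 + 4 P\right) = 16 - \left(-4 + 16 P\right) = 20 - 16 P$)
$\frac{1}{\frac{-239 + U{\left(19 \right)}}{-50 - 403} - 483} = \frac{1}{\frac{-239 + \left(20 - 304\right)}{-50 - 403} - 483} = \frac{1}{\frac{-239 + \left(20 - 304\right)}{-453} - 483} = \frac{1}{\left(-239 - 284\right) \left(- \frac{1}{453}\right) - 483} = \frac{1}{\left(-523\right) \left(- \frac{1}{453}\right) - 483} = \frac{1}{\frac{523}{453} - 483} = \frac{1}{- \frac{218276}{453}} = - \frac{453}{218276}$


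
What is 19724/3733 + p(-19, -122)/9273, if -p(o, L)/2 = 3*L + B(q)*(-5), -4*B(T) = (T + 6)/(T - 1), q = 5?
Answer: 1484860349/276928872 ≈ 5.3619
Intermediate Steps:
B(T) = -(6 + T)/(4*(-1 + T)) (B(T) = -(T + 6)/(4*(T - 1)) = -(6 + T)/(4*(-1 + T)))
p(o, L) = -55/8 - 6*L (p(o, L) = -2*(3*L + ((-6 - 1*5)/(4*(-1 + 5)))*(-5)) = -2*(3*L + ((¼)*(-6 - 5)/4)*(-5)) = -2*(3*L + ((¼)*(¼)*(-11))*(-5)) = -2*(3*L - 11/16*(-5)) = -2*(3*L + 55/16) = -2*(55/16 + 3*L) = -55/8 - 6*L)
19724/3733 + p(-19, -122)/9273 = 19724/3733 + (-55/8 - 6*(-122))/9273 = 19724*(1/3733) + (-55/8 + 732)*(1/9273) = 19724/3733 + (5801/8)*(1/9273) = 19724/3733 + 5801/74184 = 1484860349/276928872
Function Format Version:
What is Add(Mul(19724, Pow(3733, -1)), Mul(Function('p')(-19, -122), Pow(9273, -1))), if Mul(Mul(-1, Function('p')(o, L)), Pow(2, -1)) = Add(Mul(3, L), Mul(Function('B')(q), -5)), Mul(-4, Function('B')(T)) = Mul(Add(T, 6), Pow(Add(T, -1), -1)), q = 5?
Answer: Rational(1484860349, 276928872) ≈ 5.3619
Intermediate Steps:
Function('B')(T) = Mul(Rational(-1, 4), Pow(Add(-1, T), -1), Add(6, T)) (Function('B')(T) = Mul(Rational(-1, 4), Mul(Add(T, 6), Pow(Add(T, -1), -1))) = Mul(Rational(-1, 4), Mul(Add(6, T), Pow(Add(-1, T), -1))) = Mul(Rational(-1, 4), Mul(Pow(Add(-1, T), -1), Add(6, T))) = Mul(Rational(-1, 4), Pow(Add(-1, T), -1), Add(6, T)))
Function('p')(o, L) = Add(Rational(-55, 8), Mul(-6, L)) (Function('p')(o, L) = Mul(-2, Add(Mul(3, L), Mul(Mul(Rational(1, 4), Pow(Add(-1, 5), -1), Add(-6, Mul(-1, 5))), -5))) = Mul(-2, Add(Mul(3, L), Mul(Mul(Rational(1, 4), Pow(4, -1), Add(-6, -5)), -5))) = Mul(-2, Add(Mul(3, L), Mul(Mul(Rational(1, 4), Rational(1, 4), -11), -5))) = Mul(-2, Add(Mul(3, L), Mul(Rational(-11, 16), -5))) = Mul(-2, Add(Mul(3, L), Rational(55, 16))) = Mul(-2, Add(Rational(55, 16), Mul(3, L))) = Add(Rational(-55, 8), Mul(-6, L)))
Add(Mul(19724, Pow(3733, -1)), Mul(Function('p')(-19, -122), Pow(9273, -1))) = Add(Mul(19724, Pow(3733, -1)), Mul(Add(Rational(-55, 8), Mul(-6, -122)), Pow(9273, -1))) = Add(Mul(19724, Rational(1, 3733)), Mul(Add(Rational(-55, 8), 732), Rational(1, 9273))) = Add(Rational(19724, 3733), Mul(Rational(5801, 8), Rational(1, 9273))) = Add(Rational(19724, 3733), Rational(5801, 74184)) = Rational(1484860349, 276928872)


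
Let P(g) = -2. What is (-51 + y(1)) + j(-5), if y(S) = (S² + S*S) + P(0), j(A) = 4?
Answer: -47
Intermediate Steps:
y(S) = -2 + 2*S² (y(S) = (S² + S*S) - 2 = (S² + S²) - 2 = 2*S² - 2 = -2 + 2*S²)
(-51 + y(1)) + j(-5) = (-51 + (-2 + 2*1²)) + 4 = (-51 + (-2 + 2*1)) + 4 = (-51 + (-2 + 2)) + 4 = (-51 + 0) + 4 = -51 + 4 = -47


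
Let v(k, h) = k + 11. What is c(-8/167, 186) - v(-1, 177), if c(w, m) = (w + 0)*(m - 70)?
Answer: -2598/167 ≈ -15.557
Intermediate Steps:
c(w, m) = w*(-70 + m)
v(k, h) = 11 + k
c(-8/167, 186) - v(-1, 177) = (-8/167)*(-70 + 186) - (11 - 1) = -8*1/167*116 - 1*10 = -8/167*116 - 10 = -928/167 - 10 = -2598/167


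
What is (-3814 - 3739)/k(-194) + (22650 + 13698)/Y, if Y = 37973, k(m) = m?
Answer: 22604737/566674 ≈ 39.890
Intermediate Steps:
(-3814 - 3739)/k(-194) + (22650 + 13698)/Y = (-3814 - 3739)/(-194) + (22650 + 13698)/37973 = -7553*(-1/194) + 36348*(1/37973) = 7553/194 + 2796/2921 = 22604737/566674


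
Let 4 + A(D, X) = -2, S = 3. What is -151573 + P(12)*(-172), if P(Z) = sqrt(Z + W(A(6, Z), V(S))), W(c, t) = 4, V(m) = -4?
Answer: -152261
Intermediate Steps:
A(D, X) = -6 (A(D, X) = -4 - 2 = -6)
P(Z) = sqrt(4 + Z) (P(Z) = sqrt(Z + 4) = sqrt(4 + Z))
-151573 + P(12)*(-172) = -151573 + sqrt(4 + 12)*(-172) = -151573 + sqrt(16)*(-172) = -151573 + 4*(-172) = -151573 - 688 = -152261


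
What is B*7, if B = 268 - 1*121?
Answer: 1029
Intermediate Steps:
B = 147 (B = 268 - 121 = 147)
B*7 = 147*7 = 1029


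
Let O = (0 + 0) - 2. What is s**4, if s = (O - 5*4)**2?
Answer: 54875873536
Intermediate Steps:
O = -2 (O = 0 - 2 = -2)
s = 484 (s = (-2 - 5*4)**2 = (-2 - 20)**2 = (-22)**2 = 484)
s**4 = 484**4 = 54875873536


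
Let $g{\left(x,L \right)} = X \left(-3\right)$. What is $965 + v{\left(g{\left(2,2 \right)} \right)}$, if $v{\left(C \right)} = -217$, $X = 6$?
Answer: $748$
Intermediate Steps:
$g{\left(x,L \right)} = -18$ ($g{\left(x,L \right)} = 6 \left(-3\right) = -18$)
$965 + v{\left(g{\left(2,2 \right)} \right)} = 965 - 217 = 748$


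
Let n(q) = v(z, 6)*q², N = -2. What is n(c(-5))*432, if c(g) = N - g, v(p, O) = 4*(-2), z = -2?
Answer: -31104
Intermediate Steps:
v(p, O) = -8
c(g) = -2 - g
n(q) = -8*q²
n(c(-5))*432 = -8*(-2 - 1*(-5))²*432 = -8*(-2 + 5)²*432 = -8*3²*432 = -8*9*432 = -72*432 = -31104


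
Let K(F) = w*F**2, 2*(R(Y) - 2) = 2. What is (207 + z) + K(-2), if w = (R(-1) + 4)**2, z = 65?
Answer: 468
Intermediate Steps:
R(Y) = 3 (R(Y) = 2 + (1/2)*2 = 2 + 1 = 3)
w = 49 (w = (3 + 4)**2 = 7**2 = 49)
K(F) = 49*F**2
(207 + z) + K(-2) = (207 + 65) + 49*(-2)**2 = 272 + 49*4 = 272 + 196 = 468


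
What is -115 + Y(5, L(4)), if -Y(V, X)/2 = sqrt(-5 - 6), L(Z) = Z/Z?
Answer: -115 - 2*I*sqrt(11) ≈ -115.0 - 6.6332*I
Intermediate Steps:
L(Z) = 1
Y(V, X) = -2*I*sqrt(11) (Y(V, X) = -2*sqrt(-5 - 6) = -2*I*sqrt(11))
-115 + Y(5, L(4)) = -115 - 2*I*sqrt(11)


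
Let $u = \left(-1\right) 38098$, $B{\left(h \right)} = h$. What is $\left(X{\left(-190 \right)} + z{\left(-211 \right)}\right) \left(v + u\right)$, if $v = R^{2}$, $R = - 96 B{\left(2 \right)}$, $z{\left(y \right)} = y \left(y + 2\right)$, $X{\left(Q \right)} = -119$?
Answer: $-54271320$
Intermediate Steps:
$z{\left(y \right)} = y \left(2 + y\right)$
$u = -38098$
$R = -192$ ($R = \left(-96\right) 2 = -192$)
$v = 36864$ ($v = \left(-192\right)^{2} = 36864$)
$\left(X{\left(-190 \right)} + z{\left(-211 \right)}\right) \left(v + u\right) = \left(-119 - 211 \left(2 - 211\right)\right) \left(36864 - 38098\right) = \left(-119 - -44099\right) \left(-1234\right) = \left(-119 + 44099\right) \left(-1234\right) = 43980 \left(-1234\right) = -54271320$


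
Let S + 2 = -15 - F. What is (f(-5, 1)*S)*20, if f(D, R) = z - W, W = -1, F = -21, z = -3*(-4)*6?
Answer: 5840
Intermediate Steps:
z = 72 (z = 12*6 = 72)
f(D, R) = 73 (f(D, R) = 72 - 1*(-1) = 72 + 1 = 73)
S = 4 (S = -2 + (-15 - 1*(-21)) = -2 + (-15 + 21) = -2 + 6 = 4)
(f(-5, 1)*S)*20 = (73*4)*20 = 292*20 = 5840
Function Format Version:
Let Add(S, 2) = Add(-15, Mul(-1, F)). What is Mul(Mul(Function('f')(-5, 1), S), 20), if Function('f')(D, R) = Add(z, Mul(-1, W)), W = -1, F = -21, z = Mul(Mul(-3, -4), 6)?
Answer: 5840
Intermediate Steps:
z = 72 (z = Mul(12, 6) = 72)
Function('f')(D, R) = 73 (Function('f')(D, R) = Add(72, Mul(-1, -1)) = Add(72, 1) = 73)
S = 4 (S = Add(-2, Add(-15, Mul(-1, -21))) = Add(-2, Add(-15, 21)) = Add(-2, 6) = 4)
Mul(Mul(Function('f')(-5, 1), S), 20) = Mul(Mul(73, 4), 20) = Mul(292, 20) = 5840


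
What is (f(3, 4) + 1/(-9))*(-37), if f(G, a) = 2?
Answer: -629/9 ≈ -69.889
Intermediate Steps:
(f(3, 4) + 1/(-9))*(-37) = (2 + 1/(-9))*(-37) = (2 - ⅑)*(-37) = (17/9)*(-37) = -629/9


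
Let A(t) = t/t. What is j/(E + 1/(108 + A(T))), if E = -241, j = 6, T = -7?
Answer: -109/4378 ≈ -0.024897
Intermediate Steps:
A(t) = 1
j/(E + 1/(108 + A(T))) = 6/(-241 + 1/(108 + 1)) = 6/(-241 + 1/109) = 6/(-26268/109) = -109/26268*6 = -109/4378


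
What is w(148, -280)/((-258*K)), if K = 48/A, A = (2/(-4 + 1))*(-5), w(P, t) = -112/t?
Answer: -1/9288 ≈ -0.00010767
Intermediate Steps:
A = 10/3 (A = (2/(-3))*(-5) = -⅓*2*(-5) = -⅔*(-5) = 10/3 ≈ 3.3333)
K = 72/5 (K = 48/(10/3) = 48*(3/10) = 72/5 ≈ 14.400)
w(148, -280)/((-258*K)) = (-112/(-280))/((-258*72/5)) = (-112*(-1/280))/(-18576/5) = (⅖)*(-5/18576) = -1/9288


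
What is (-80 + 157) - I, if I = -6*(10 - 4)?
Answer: 113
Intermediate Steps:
I = -36 (I = -6*6 = -36)
(-80 + 157) - I = (-80 + 157) - 1*(-36) = 77 + 36 = 113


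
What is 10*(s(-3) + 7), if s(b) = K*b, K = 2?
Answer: 10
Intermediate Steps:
s(b) = 2*b
10*(s(-3) + 7) = 10*(2*(-3) + 7) = 10*(-6 + 7) = 10*1 = 10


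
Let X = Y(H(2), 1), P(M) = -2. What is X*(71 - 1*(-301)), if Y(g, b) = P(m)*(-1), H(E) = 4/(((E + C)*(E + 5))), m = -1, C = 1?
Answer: 744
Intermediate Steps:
H(E) = 4/((1 + E)*(5 + E)) (H(E) = 4/(((E + 1)*(E + 5))) = 4/(((1 + E)*(5 + E))) = 4*(1/((1 + E)*(5 + E))) = 4/((1 + E)*(5 + E)))
Y(g, b) = 2 (Y(g, b) = -2*(-1) = 2)
X = 2
X*(71 - 1*(-301)) = 2*(71 - 1*(-301)) = 2*(71 + 301) = 2*372 = 744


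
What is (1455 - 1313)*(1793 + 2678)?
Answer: 634882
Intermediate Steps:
(1455 - 1313)*(1793 + 2678) = 142*4471 = 634882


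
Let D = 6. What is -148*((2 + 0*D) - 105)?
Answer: 15244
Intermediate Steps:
-148*((2 + 0*D) - 105) = -148*((2 + 0*6) - 105) = -148*((2 + 0) - 105) = -148*(2 - 105) = -148*(-103) = 15244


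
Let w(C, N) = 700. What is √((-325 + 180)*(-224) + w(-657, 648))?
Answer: 2*√8295 ≈ 182.15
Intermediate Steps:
√((-325 + 180)*(-224) + w(-657, 648)) = √((-325 + 180)*(-224) + 700) = √(-145*(-224) + 700) = √(32480 + 700) = √33180 = 2*√8295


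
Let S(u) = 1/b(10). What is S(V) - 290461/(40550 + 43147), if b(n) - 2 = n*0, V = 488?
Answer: -497225/167394 ≈ -2.9704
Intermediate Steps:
b(n) = 2 (b(n) = 2 + n*0 = 2 + 0 = 2)
S(u) = 1/2
S(V) - 290461/(40550 + 43147) = 1/2 - 290461/(40550 + 43147) = 1/2 - 290461/83697 = -497225/167394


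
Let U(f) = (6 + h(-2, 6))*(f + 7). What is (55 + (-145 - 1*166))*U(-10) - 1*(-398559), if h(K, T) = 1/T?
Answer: 403295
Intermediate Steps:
U(f) = 259/6 + 37*f/6 (U(f) = (6 + 1/6)*(f + 7) = (6 + 1/6)*(7 + f) = 37*(7 + f)/6 = 259/6 + 37*f/6)
(55 + (-145 - 1*166))*U(-10) - 1*(-398559) = (55 + (-145 - 1*166))*(259/6 + (37/6)*(-10)) - 1*(-398559) = (55 + (-145 - 166))*(259/6 - 185/3) + 398559 = (55 - 311)*(-37/2) + 398559 = -256*(-37/2) + 398559 = 4736 + 398559 = 403295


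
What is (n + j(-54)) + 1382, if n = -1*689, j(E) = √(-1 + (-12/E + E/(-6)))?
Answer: 693 + √74/3 ≈ 695.87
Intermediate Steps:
j(E) = √(-1 - 12/E - E/6) (j(E) = √(-1 + (-12/E + E*(-⅙))) = √(-1 + (-12/E - E/6)) = √(-1 - 12/E - E/6))
n = -689
(n + j(-54)) + 1382 = (-689 + √(-36 - 432/(-54) - 6*(-54))/6) + 1382 = (-689 + √(-36 - 432*(-1/54) + 324)/6) + 1382 = (-689 + √(-36 + 8 + 324)/6) + 1382 = (-689 + √296/6) + 1382 = (-689 + (2*√74)/6) + 1382 = (-689 + √74/3) + 1382 = 693 + √74/3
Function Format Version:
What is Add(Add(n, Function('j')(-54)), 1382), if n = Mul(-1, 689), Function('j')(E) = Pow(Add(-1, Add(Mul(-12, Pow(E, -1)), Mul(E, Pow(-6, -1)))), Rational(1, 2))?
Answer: Add(693, Mul(Rational(1, 3), Pow(74, Rational(1, 2)))) ≈ 695.87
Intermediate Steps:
Function('j')(E) = Pow(Add(-1, Mul(-12, Pow(E, -1)), Mul(Rational(-1, 6), E)), Rational(1, 2)) (Function('j')(E) = Pow(Add(-1, Add(Mul(-12, Pow(E, -1)), Mul(E, Rational(-1, 6)))), Rational(1, 2)) = Pow(Add(-1, Add(Mul(-12, Pow(E, -1)), Mul(Rational(-1, 6), E))), Rational(1, 2)) = Pow(Add(-1, Mul(-12, Pow(E, -1)), Mul(Rational(-1, 6), E)), Rational(1, 2)))
n = -689
Add(Add(n, Function('j')(-54)), 1382) = Add(Add(-689, Mul(Rational(1, 6), Pow(Add(-36, Mul(-432, Pow(-54, -1)), Mul(-6, -54)), Rational(1, 2)))), 1382) = Add(Add(-689, Mul(Rational(1, 6), Pow(Add(-36, Mul(-432, Rational(-1, 54)), 324), Rational(1, 2)))), 1382) = Add(Add(-689, Mul(Rational(1, 6), Pow(Add(-36, 8, 324), Rational(1, 2)))), 1382) = Add(Add(-689, Mul(Rational(1, 6), Pow(296, Rational(1, 2)))), 1382) = Add(Add(-689, Mul(Rational(1, 6), Mul(2, Pow(74, Rational(1, 2))))), 1382) = Add(Add(-689, Mul(Rational(1, 3), Pow(74, Rational(1, 2)))), 1382) = Add(693, Mul(Rational(1, 3), Pow(74, Rational(1, 2))))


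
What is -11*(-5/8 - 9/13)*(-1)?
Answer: -1507/104 ≈ -14.490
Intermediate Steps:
-11*(-5/8 - 9/13)*(-1) = -11*(-137/104)*(-1) = (1507/104)*(-1) = -1507/104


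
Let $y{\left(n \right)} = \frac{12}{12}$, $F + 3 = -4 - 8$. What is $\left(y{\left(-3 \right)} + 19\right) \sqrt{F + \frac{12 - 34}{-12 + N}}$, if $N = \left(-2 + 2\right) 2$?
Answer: $\frac{10 i \sqrt{474}}{3} \approx 72.572 i$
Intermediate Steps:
$F = -15$ ($F = -3 - 12 = -15$)
$y{\left(n \right)} = 1$ ($y{\left(n \right)} = 12 \cdot \frac{1}{12} = 1$)
$N = 0$ ($N = 0 \cdot 2 = 0$)
$\left(y{\left(-3 \right)} + 19\right) \sqrt{F + \frac{12 - 34}{-12 + N}} = \left(1 + 19\right) \sqrt{-15 + \frac{12 - 34}{-12 + 0}} = 20 \sqrt{-15 - \frac{22}{-12}} = 20 \sqrt{-15 - - \frac{11}{6}} = 20 \sqrt{-15 + \frac{11}{6}} = 20 \sqrt{- \frac{79}{6}} = 20 \frac{i \sqrt{474}}{6} = \frac{10 i \sqrt{474}}{3}$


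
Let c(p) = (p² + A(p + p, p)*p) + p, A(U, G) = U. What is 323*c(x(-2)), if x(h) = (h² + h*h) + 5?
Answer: 167960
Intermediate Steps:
x(h) = 5 + 2*h² (x(h) = (h² + h²) + 5 = 2*h² + 5 = 5 + 2*h²)
c(p) = p + 3*p² (c(p) = (p² + (p + p)*p) + p = (p² + (2*p)*p) + p = (p² + 2*p²) + p = 3*p² + p = p + 3*p²)
323*c(x(-2)) = 323*((5 + 2*(-2)²)*(1 + 3*(5 + 2*(-2)²))) = 323*((5 + 2*4)*(1 + 3*(5 + 2*4))) = 323*((5 + 8)*(1 + 3*(5 + 8))) = 323*(13*(1 + 3*13)) = 323*(13*(1 + 39)) = 323*(13*40) = 323*520 = 167960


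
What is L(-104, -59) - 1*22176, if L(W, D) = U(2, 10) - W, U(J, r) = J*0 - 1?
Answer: -22073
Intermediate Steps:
U(J, r) = -1 (U(J, r) = 0 - 1 = -1)
L(W, D) = -1 - W
L(-104, -59) - 1*22176 = (-1 - 1*(-104)) - 1*22176 = (-1 + 104) - 22176 = 103 - 22176 = -22073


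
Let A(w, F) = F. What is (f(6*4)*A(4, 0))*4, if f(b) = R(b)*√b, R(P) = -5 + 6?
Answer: 0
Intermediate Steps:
R(P) = 1
f(b) = √b (f(b) = 1*√b = √b)
(f(6*4)*A(4, 0))*4 = (√(6*4)*0)*4 = (√24*0)*4 = ((2*√6)*0)*4 = 0*4 = 0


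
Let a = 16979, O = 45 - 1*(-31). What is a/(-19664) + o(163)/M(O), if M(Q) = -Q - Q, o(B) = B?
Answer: -723255/373616 ≈ -1.9358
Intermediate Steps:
O = 76 (O = 45 + 31 = 76)
M(Q) = -2*Q
a/(-19664) + o(163)/M(O) = 16979/(-19664) + 163/((-2*76)) = 16979*(-1/19664) + 163/(-152) = -16979/19664 + 163*(-1/152) = -16979/19664 - 163/152 = -723255/373616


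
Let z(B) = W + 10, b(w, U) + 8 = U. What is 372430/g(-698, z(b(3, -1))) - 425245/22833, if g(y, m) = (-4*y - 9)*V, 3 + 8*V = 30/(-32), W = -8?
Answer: -14358402925/49423297 ≈ -290.52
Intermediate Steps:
b(w, U) = -8 + U
V = -63/128 (V = -3/8 + (30/(-32))/8 = -3/8 + (30*(-1/32))/8 = -3/8 + (⅛)*(-15/16) = -3/8 - 15/128 = -63/128 ≈ -0.49219)
z(B) = 2 (z(B) = -8 + 10 = 2)
g(y, m) = 567/128 + 63*y/32 (g(y, m) = (-4*y - 9)*(-63/128) = (-9 - 4*y)*(-63/128) = 567/128 + 63*y/32)
372430/g(-698, z(b(3, -1))) - 425245/22833 = 372430/(567/128 + (63/32)*(-698)) - 425245/22833 = 372430/(567/128 - 21987/16) - 425245*1/22833 = 372430/(-175329/128) - 425245/22833 = 372430*(-128/175329) - 425245/22833 = -47671040/175329 - 425245/22833 = -14358402925/49423297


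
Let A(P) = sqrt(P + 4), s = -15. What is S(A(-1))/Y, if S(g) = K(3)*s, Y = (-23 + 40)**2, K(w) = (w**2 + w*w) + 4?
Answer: -330/289 ≈ -1.1419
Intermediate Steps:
K(w) = 4 + 2*w**2 (K(w) = (w**2 + w**2) + 4 = 2*w**2 + 4 = 4 + 2*w**2)
A(P) = sqrt(4 + P)
Y = 289 (Y = 17**2 = 289)
S(g) = -330 (S(g) = (4 + 2*3**2)*(-15) = (4 + 2*9)*(-15) = (4 + 18)*(-15) = 22*(-15) = -330)
S(A(-1))/Y = -330/289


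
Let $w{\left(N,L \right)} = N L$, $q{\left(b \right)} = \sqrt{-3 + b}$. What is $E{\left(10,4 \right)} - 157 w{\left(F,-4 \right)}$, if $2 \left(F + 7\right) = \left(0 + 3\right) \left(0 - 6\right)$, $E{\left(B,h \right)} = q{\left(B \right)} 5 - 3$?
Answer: $-10051 + 5 \sqrt{7} \approx -10038.0$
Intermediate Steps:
$E{\left(B,h \right)} = -3 + 5 \sqrt{-3 + B}$ ($E{\left(B,h \right)} = \sqrt{-3 + B} 5 - 3 = 5 \sqrt{-3 + B} - 3 = -3 + 5 \sqrt{-3 + B}$)
$F = -16$ ($F = -7 + \frac{\left(0 + 3\right) \left(0 - 6\right)}{2} = -7 + \frac{3 \left(-6\right)}{2} = -7 + \frac{1}{2} \left(-18\right) = -7 - 9 = -16$)
$w{\left(N,L \right)} = L N$
$E{\left(10,4 \right)} - 157 w{\left(F,-4 \right)} = \left(-3 + 5 \sqrt{-3 + 10}\right) - 157 \left(\left(-4\right) \left(-16\right)\right) = \left(-3 + 5 \sqrt{7}\right) - 10048 = -10051 + 5 \sqrt{7}$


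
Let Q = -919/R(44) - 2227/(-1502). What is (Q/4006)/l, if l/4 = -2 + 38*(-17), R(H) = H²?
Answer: -1465567/15097020060672 ≈ -9.7077e-8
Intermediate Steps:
Q = 1465567/1453936 (Q = -919/(44²) - 2227/(-1502) = -919/1936 - 2227*(-1/1502) = -919*1/1936 + 2227/1502 = -919/1936 + 2227/1502 = 1465567/1453936 ≈ 1.0080)
l = -2592 (l = 4*(-2 + 38*(-17)) = 4*(-2 - 646) = 4*(-648) = -2592)
(Q/4006)/l = ((1465567/1453936)/4006)/(-2592) = ((1465567/1453936)*(1/4006))*(-1/2592) = (1465567/5824467616)*(-1/2592) = -1465567/15097020060672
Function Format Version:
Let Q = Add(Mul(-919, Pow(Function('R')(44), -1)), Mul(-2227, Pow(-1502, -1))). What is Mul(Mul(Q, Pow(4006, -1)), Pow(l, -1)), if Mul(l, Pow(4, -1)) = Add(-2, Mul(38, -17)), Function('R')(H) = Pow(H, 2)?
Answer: Rational(-1465567, 15097020060672) ≈ -9.7077e-8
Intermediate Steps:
Q = Rational(1465567, 1453936) (Q = Add(Mul(-919, Pow(Pow(44, 2), -1)), Mul(-2227, Pow(-1502, -1))) = Add(Mul(-919, Pow(1936, -1)), Mul(-2227, Rational(-1, 1502))) = Add(Mul(-919, Rational(1, 1936)), Rational(2227, 1502)) = Add(Rational(-919, 1936), Rational(2227, 1502)) = Rational(1465567, 1453936) ≈ 1.0080)
l = -2592 (l = Mul(4, Add(-2, Mul(38, -17))) = Mul(4, Add(-2, -646)) = Mul(4, -648) = -2592)
Mul(Mul(Q, Pow(4006, -1)), Pow(l, -1)) = Mul(Mul(Rational(1465567, 1453936), Pow(4006, -1)), Pow(-2592, -1)) = Mul(Mul(Rational(1465567, 1453936), Rational(1, 4006)), Rational(-1, 2592)) = Mul(Rational(1465567, 5824467616), Rational(-1, 2592)) = Rational(-1465567, 15097020060672)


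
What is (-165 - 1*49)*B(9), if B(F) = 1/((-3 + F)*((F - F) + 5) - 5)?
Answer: -214/25 ≈ -8.5600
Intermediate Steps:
B(F) = 1/(-20 + 5*F) (B(F) = 1/((-3 + F)*(0 + 5) - 5) = 1/((-3 + F)*5 - 5) = 1/((-15 + 5*F) - 5) = 1/(-20 + 5*F))
(-165 - 1*49)*B(9) = (-165 - 1*49)*(1/(5*(-4 + 9))) = (-165 - 49)*((1/5)/5) = -214/(5*5) = -214*1/25 = -214/25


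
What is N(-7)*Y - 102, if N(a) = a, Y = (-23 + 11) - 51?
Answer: 339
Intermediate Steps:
Y = -63 (Y = -12 - 51 = -63)
N(-7)*Y - 102 = -7*(-63) - 102 = 441 - 102 = 339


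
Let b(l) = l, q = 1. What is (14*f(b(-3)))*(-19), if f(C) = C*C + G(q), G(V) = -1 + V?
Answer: -2394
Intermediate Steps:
f(C) = C² (f(C) = C*C + (-1 + 1) = C² + 0 = C²)
(14*f(b(-3)))*(-19) = (14*(-3)²)*(-19) = (14*9)*(-19) = 126*(-19) = -2394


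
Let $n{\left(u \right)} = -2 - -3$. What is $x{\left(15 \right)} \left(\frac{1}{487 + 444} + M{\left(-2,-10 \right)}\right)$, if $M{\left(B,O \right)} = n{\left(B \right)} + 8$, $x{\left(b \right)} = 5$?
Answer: $\frac{41900}{931} \approx 45.005$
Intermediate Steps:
$n{\left(u \right)} = 1$ ($n{\left(u \right)} = -2 + 3 = 1$)
$M{\left(B,O \right)} = 9$ ($M{\left(B,O \right)} = 1 + 8 = 9$)
$x{\left(15 \right)} \left(\frac{1}{487 + 444} + M{\left(-2,-10 \right)}\right) = 5 \left(\frac{1}{487 + 444} + 9\right) = 5 \left(\frac{1}{931} + 9\right) = 5 \cdot \frac{8380}{931} = \frac{41900}{931}$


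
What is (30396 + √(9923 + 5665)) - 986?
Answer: 29410 + 6*√433 ≈ 29535.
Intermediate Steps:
(30396 + √(9923 + 5665)) - 986 = (30396 + √15588) - 986 = (30396 + 6*√433) - 986 = 29410 + 6*√433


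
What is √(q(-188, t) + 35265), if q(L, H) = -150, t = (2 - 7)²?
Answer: √35115 ≈ 187.39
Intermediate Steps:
t = 25 (t = (-5)² = 25)
√(q(-188, t) + 35265) = √(-150 + 35265) = √35115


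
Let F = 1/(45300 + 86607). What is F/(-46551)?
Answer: -1/6140402757 ≈ -1.6286e-10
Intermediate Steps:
F = 1/131907 ≈ 7.5811e-6
F/(-46551) = (1/131907)/(-46551) = (1/131907)*(-1/46551) = -1/6140402757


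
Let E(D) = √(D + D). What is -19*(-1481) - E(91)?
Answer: 28139 - √182 ≈ 28126.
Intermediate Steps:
E(D) = √2*√D (E(D) = √(2*D) = √2*√D)
-19*(-1481) - E(91) = -19*(-1481) - √2*√91 = 28139 - √182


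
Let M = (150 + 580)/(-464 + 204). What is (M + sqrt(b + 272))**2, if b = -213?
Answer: 45213/676 - 73*sqrt(59)/13 ≈ 23.751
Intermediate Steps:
M = -73/26 (M = 730/(-260) = 730*(-1/260) = -73/26 ≈ -2.8077)
(M + sqrt(b + 272))**2 = (-73/26 + sqrt(-213 + 272))**2 = (-73/26 + sqrt(59))**2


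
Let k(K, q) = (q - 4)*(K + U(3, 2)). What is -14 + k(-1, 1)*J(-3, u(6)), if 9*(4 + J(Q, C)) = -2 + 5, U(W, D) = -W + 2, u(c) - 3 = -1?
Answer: -36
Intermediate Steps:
u(c) = 2 (u(c) = 3 - 1 = 2)
U(W, D) = 2 - W
J(Q, C) = -11/3 (J(Q, C) = -4 + (-2 + 5)/9 = -4 + (⅑)*3 = -4 + ⅓ = -11/3)
k(K, q) = (-1 + K)*(-4 + q) (k(K, q) = (q - 4)*(K + (2 - 1*3)) = (-4 + q)*(K + (2 - 3)) = (-4 + q)*(K - 1) = (-4 + q)*(-1 + K) = (-1 + K)*(-4 + q))
-14 + k(-1, 1)*J(-3, u(6)) = -14 + (4 - 1*1 - 4*(-1) - 1*1)*(-11/3) = -14 + (4 - 1 + 4 - 1)*(-11/3) = -14 + 6*(-11/3) = -14 - 22 = -36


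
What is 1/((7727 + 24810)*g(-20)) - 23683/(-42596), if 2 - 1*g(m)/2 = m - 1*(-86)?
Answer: 24658350023/44350273664 ≈ 0.55599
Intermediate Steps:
g(m) = -168 - 2*m (g(m) = 4 - 2*(m - 1*(-86)) = 4 - 2*(m + 86) = 4 - 2*(86 + m) = 4 + (-172 - 2*m) = -168 - 2*m)
1/((7727 + 24810)*g(-20)) - 23683/(-42596) = 1/((7727 + 24810)*(-168 - 2*(-20))) - 23683/(-42596) = 1/(32537*(-168 + 40)) - 23683*(-1/42596) = (1/32537)/(-128) + 23683/42596 = (1/32537)*(-1/128) + 23683/42596 = -1/4164736 + 23683/42596 = 24658350023/44350273664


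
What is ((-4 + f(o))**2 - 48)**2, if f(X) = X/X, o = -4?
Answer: 1521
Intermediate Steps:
f(X) = 1
((-4 + f(o))**2 - 48)**2 = ((-4 + 1)**2 - 48)**2 = ((-3)**2 - 48)**2 = (9 - 48)**2 = (-39)**2 = 1521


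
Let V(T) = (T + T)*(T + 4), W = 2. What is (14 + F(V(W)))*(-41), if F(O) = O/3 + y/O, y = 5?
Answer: -21853/24 ≈ -910.54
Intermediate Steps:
V(T) = 2*T*(4 + T) (V(T) = (2*T)*(4 + T) = 2*T*(4 + T))
F(O) = 5/O + O/3 (F(O) = O/3 + 5/O = 5/O + O/3)
(14 + F(V(W)))*(-41) = (14 + (5/((2*2*(4 + 2))) + (2*2*(4 + 2))/3))*(-41) = (14 + (5/((2*2*6)) + (2*2*6)/3))*(-41) = (14 + (5/24 + (⅓)*24))*(-41) = (14 + (5*(1/24) + 8))*(-41) = (14 + (5/24 + 8))*(-41) = (14 + 197/24)*(-41) = (533/24)*(-41) = -21853/24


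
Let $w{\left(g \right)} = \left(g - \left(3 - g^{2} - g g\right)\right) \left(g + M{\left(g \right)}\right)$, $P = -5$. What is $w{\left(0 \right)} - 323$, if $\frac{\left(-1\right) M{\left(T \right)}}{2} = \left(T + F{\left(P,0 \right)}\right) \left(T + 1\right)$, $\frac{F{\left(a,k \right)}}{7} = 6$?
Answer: $-71$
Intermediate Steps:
$F{\left(a,k \right)} = 42$ ($F{\left(a,k \right)} = 7 \cdot 6 = 42$)
$M{\left(T \right)} = - 2 \left(1 + T\right) \left(42 + T\right)$ ($M{\left(T \right)} = - 2 \left(T + 42\right) \left(T + 1\right) = - 2 \left(42 + T\right) \left(1 + T\right) = - 2 \left(1 + T\right) \left(42 + T\right)$)
$w{\left(g \right)} = \left(-84 - 85 g - 2 g^{2}\right) \left(-3 + g + 2 g^{2}\right)$ ($w{\left(g \right)} = \left(g - \left(3 - g^{2} - g g\right)\right) \left(g - \left(84 + 2 g^{2} + 86 g\right)\right) = \left(g + \left(\left(g^{2} + g^{2}\right) - 3\right)\right) \left(-84 - 85 g - 2 g^{2}\right) = \left(g + \left(2 g^{2} - 3\right)\right) \left(-84 - 85 g - 2 g^{2}\right) = \left(g + \left(-3 + 2 g^{2}\right)\right) \left(-84 - 85 g - 2 g^{2}\right) = \left(-3 + g + 2 g^{2}\right) \left(-84 - 85 g - 2 g^{2}\right) = \left(-84 - 85 g - 2 g^{2}\right) \left(-3 + g + 2 g^{2}\right)$)
$w{\left(0 \right)} - 323 = \left(252 - 247 \cdot 0^{2} - 172 \cdot 0^{3} - 4 \cdot 0^{4} + 171 \cdot 0\right) - 323 = \left(252 - 0 - 0 - 0 + 0\right) - 323 = \left(252 + 0 + 0 + 0 + 0\right) - 323 = 252 - 323 = -71$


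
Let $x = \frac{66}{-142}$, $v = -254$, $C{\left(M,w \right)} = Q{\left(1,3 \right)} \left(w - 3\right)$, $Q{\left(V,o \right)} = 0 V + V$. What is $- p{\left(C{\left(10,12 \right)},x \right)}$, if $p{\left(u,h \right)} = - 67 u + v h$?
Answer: $\frac{34431}{71} \approx 484.94$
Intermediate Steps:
$Q{\left(V,o \right)} = V$ ($Q{\left(V,o \right)} = 0 + V = V$)
$C{\left(M,w \right)} = -3 + w$ ($C{\left(M,w \right)} = 1 \left(w - 3\right) = 1 \left(-3 + w\right) = -3 + w$)
$x = - \frac{33}{71}$ ($x = 66 \left(- \frac{1}{142}\right) = - \frac{33}{71} \approx -0.46479$)
$p{\left(u,h \right)} = - 254 h - 67 u$ ($p{\left(u,h \right)} = - 67 u - 254 h = - 254 h - 67 u$)
$- p{\left(C{\left(10,12 \right)},x \right)} = - (\left(-254\right) \left(- \frac{33}{71}\right) - 67 \left(-3 + 12\right)) = - (\frac{8382}{71} - 603) = \left(-1\right) \left(- \frac{34431}{71}\right) = \frac{34431}{71}$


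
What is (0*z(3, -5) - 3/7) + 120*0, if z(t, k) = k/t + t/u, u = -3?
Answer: -3/7 ≈ -0.42857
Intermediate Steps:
z(t, k) = -t/3 + k/t (z(t, k) = k/t + t/(-3) = k/t + t*(-⅓) = k/t - t/3 = -t/3 + k/t)
(0*z(3, -5) - 3/7) + 120*0 = (0*(-⅓*3 - 5/3) - 3/7) + 120*0 = (0*(-1 - 5*⅓) - 3*⅐) + 0 = (0*(-1 - 5/3) - 3/7) + 0 = (0*(-8/3) - 3/7) + 0 = (0 - 3/7) + 0 = -3/7 + 0 = -3/7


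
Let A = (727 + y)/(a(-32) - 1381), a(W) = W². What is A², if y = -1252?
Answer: 625/289 ≈ 2.1626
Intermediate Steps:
A = 25/17 (A = (727 - 1252)/((-32)² - 1381) = -525/(1024 - 1381) = -525/(-357) = -525*(-1/357) = 25/17 ≈ 1.4706)
A² = (25/17)² = 625/289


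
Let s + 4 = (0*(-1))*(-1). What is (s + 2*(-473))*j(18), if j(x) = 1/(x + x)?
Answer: -475/18 ≈ -26.389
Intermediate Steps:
j(x) = 1/(2*x)
s = -4 (s = -4 + (0*(-1))*(-1) = -4 + 0*(-1) = -4 + 0 = -4)
(s + 2*(-473))*j(18) = (-4 + 2*(-473))*((1/2)/18) = (-4 - 946)*((1/2)*(1/18)) = -950*1/36 = -475/18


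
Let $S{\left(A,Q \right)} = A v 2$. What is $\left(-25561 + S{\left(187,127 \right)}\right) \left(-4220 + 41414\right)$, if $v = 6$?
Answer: $-867252498$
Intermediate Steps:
$S{\left(A,Q \right)} = 12 A$ ($S{\left(A,Q \right)} = A 6 \cdot 2 = 6 A 2 = 12 A$)
$\left(-25561 + S{\left(187,127 \right)}\right) \left(-4220 + 41414\right) = \left(-25561 + 12 \cdot 187\right) \left(-4220 + 41414\right) = \left(-25561 + 2244\right) 37194 = \left(-23317\right) 37194 = -867252498$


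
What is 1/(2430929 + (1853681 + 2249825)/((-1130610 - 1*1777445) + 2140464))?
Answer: 69781/169632283503 ≈ 4.1137e-7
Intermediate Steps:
1/(2430929 + (1853681 + 2249825)/((-1130610 - 1*1777445) + 2140464)) = 1/(2430929 + 4103506/((-1130610 - 1777445) + 2140464)) = 1/(2430929 + 4103506/(-2908055 + 2140464)) = 1/(2430929 + 4103506/(-767591)) = 1/(2430929 + 4103506*(-1/767591)) = 1/(2430929 - 373046/69781) = 1/(169632283503/69781) = 69781/169632283503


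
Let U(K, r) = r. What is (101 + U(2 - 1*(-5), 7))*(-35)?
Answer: -3780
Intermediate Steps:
(101 + U(2 - 1*(-5), 7))*(-35) = (101 + 7)*(-35) = 108*(-35) = -3780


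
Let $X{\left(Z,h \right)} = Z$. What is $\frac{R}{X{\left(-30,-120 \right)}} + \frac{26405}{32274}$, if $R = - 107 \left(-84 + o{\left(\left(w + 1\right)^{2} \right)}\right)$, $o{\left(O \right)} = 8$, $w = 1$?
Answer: $- \frac{43610003}{161370} \approx -270.25$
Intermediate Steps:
$R = 8132$ ($R = - 107 \left(-84 + 8\right) = \left(-107\right) \left(-76\right) = 8132$)
$\frac{R}{X{\left(-30,-120 \right)}} + \frac{26405}{32274} = \frac{8132}{-30} + \frac{26405}{32274} = 8132 \left(- \frac{1}{30}\right) + 26405 \cdot \frac{1}{32274} = - \frac{4066}{15} + \frac{26405}{32274} = - \frac{43610003}{161370}$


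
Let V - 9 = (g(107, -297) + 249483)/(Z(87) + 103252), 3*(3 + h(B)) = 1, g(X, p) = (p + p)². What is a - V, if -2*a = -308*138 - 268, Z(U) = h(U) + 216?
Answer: 6633528335/310396 ≈ 21371.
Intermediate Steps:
g(X, p) = 4*p² (g(X, p) = (2*p)² = 4*p²)
h(B) = -8/3 (h(B) = -3 + (⅓)*1 = -3 + ⅓ = -8/3)
Z(U) = 640/3 (Z(U) = -8/3 + 216 = 640/3)
a = 21386 (a = -(-308*138 - 268)/2 = -(-42504 - 268)/2 = -½*(-42772) = 21386)
V = 4600521/310396 (V = 9 + (4*(-297)² + 249483)/(640/3 + 103252) = 9 + (4*88209 + 249483)/(310396/3) = 9 + (352836 + 249483)*(3/310396) = 9 + 602319*(3/310396) = 9 + 1806957/310396 = 4600521/310396 ≈ 14.821)
a - V = 21386 - 1*4600521/310396 = 21386 - 4600521/310396 = 6633528335/310396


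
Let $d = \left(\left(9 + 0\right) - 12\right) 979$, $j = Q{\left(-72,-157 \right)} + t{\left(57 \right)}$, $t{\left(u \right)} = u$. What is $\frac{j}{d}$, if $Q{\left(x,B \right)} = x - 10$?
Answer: $\frac{25}{2937} \approx 0.0085121$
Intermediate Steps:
$Q{\left(x,B \right)} = -10 + x$ ($Q{\left(x,B \right)} = x - 10 = -10 + x$)
$j = -25$ ($j = \left(-10 - 72\right) + 57 = -82 + 57 = -25$)
$d = -2937$ ($d = \left(9 - 12\right) 979 = \left(-3\right) 979 = -2937$)
$\frac{j}{d} = - \frac{25}{-2937} = \left(-25\right) \left(- \frac{1}{2937}\right) = \frac{25}{2937}$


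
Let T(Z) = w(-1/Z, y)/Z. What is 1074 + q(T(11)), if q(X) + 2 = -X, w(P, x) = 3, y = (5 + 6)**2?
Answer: 11789/11 ≈ 1071.7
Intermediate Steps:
y = 121 (y = 11**2 = 121)
T(Z) = 3/Z
q(X) = -2 - X
1074 + q(T(11)) = 1074 + (-2 - 3/11) = 1074 - 25/11 = 11789/11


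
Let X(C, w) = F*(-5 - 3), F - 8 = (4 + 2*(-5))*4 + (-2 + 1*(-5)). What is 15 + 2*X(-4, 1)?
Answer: 383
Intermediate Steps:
F = -23 (F = 8 + ((4 + 2*(-5))*4 + (-2 + 1*(-5))) = 8 + ((4 - 10)*4 + (-2 - 5)) = 8 + (-6*4 - 7) = 8 + (-24 - 7) = 8 - 31 = -23)
X(C, w) = 184 (X(C, w) = -23*(-5 - 3) = -23*(-8) = 184)
15 + 2*X(-4, 1) = 15 + 2*184 = 15 + 368 = 383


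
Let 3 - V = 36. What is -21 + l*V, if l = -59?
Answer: 1926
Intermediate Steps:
V = -33 (V = 3 - 1*36 = 3 - 36 = -33)
-21 + l*V = -21 - 59*(-33) = -21 + 1947 = 1926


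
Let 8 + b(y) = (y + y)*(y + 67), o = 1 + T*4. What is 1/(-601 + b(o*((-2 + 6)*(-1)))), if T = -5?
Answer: 1/21127 ≈ 4.7333e-5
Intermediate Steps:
o = -19 (o = 1 - 5*4 = 1 - 20 = -19)
b(y) = -8 + 2*y*(67 + y) (b(y) = -8 + (y + y)*(y + 67) = -8 + (2*y)*(67 + y) = -8 + 2*y*(67 + y))
1/(-601 + b(o*((-2 + 6)*(-1)))) = 1/(-601 + (-8 + 2*(-19*(-2 + 6)*(-1))² + 134*(-19*(-2 + 6)*(-1)))) = 1/(-601 + (-8 + 2*(-76*(-1))² + 134*(-76*(-1)))) = 1/(-601 + (-8 + 2*(-19*(-4))² + 134*(-19*(-4)))) = 1/(-601 + (-8 + 2*76² + 134*76)) = 1/(-601 + (-8 + 2*5776 + 10184)) = 1/(-601 + (-8 + 11552 + 10184)) = 1/(-601 + 21728) = 1/21127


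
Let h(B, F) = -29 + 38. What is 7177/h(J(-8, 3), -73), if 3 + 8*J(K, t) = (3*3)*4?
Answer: 7177/9 ≈ 797.44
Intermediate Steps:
J(K, t) = 33/8 (J(K, t) = -3/8 + ((3*3)*4)/8 = -3/8 + (9*4)/8 = -3/8 + (1/8)*36 = -3/8 + 9/2 = 33/8)
h(B, F) = 9
7177/h(J(-8, 3), -73) = 7177/9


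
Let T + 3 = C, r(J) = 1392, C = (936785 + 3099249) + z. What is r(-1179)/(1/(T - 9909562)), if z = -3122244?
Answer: -12522118800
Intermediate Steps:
C = 913790 (C = (936785 + 3099249) - 3122244 = 4036034 - 3122244 = 913790)
T = 913787 (T = -3 + 913790 = 913787)
r(-1179)/(1/(T - 9909562)) = 1392/(1/(913787 - 9909562)) = 1392/(1/(-8995775)) = 1392/(-1/8995775) = 1392*(-8995775) = -12522118800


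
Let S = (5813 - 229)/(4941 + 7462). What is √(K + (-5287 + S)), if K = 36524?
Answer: √4805394692285/12403 ≈ 176.74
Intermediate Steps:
S = 5584/12403 ≈ 0.45021
√(K + (-5287 + S)) = √(36524 + (-5287 + 5584/12403)) = √(36524 - 65569077/12403) = √(387438095/12403) = √4805394692285/12403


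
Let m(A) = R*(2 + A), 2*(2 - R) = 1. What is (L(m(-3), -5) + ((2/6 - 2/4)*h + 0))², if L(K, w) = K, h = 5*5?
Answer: 289/9 ≈ 32.111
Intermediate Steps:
R = 3/2 (R = 2 - ½*1 = 2 - ½ = 3/2 ≈ 1.5000)
m(A) = 3 + 3*A/2 (m(A) = 3*(2 + A)/2 = 3 + 3*A/2)
h = 25
(L(m(-3), -5) + ((2/6 - 2/4)*h + 0))² = ((3 + (3/2)*(-3)) + ((2/6 - 2/4)*25 + 0))² = ((3 - 9/2) + ((2*(⅙) - 2*¼)*25 + 0))² = (-3/2 + ((⅓ - ½)*25 + 0))² = (-3/2 + (-⅙*25 + 0))² = (-3/2 + (-25/6 + 0))² = (-3/2 - 25/6)² = (-17/3)² = 289/9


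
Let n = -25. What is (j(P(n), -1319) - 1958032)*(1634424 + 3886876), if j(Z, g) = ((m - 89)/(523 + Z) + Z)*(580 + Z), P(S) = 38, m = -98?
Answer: -10682357260200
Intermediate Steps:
j(Z, g) = (580 + Z)*(Z - 187/(523 + Z)) (j(Z, g) = ((-98 - 89)/(523 + Z) + Z)*(580 + Z) = (-187/(523 + Z) + Z)*(580 + Z) = (Z - 187/(523 + Z))*(580 + Z) = (580 + Z)*(Z - 187/(523 + Z)))
(j(P(n), -1319) - 1958032)*(1634424 + 3886876) = ((-108460 + 38³ + 1103*38² + 303153*38)/(523 + 38) - 1958032)*(1634424 + 3886876) = ((-108460 + 54872 + 1103*1444 + 11519814)/561 - 1958032)*5521300 = ((-108460 + 54872 + 1592732 + 11519814)/561 - 1958032)*5521300 = ((1/561)*13058958 - 1958032)*5521300 = (23278 - 1958032)*5521300 = -1934754*5521300 = -10682357260200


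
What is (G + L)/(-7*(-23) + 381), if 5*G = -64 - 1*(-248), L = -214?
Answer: -443/1355 ≈ -0.32694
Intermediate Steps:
G = 184/5 (G = (-64 - 1*(-248))/5 = (-64 + 248)/5 = (1/5)*184 = 184/5 ≈ 36.800)
(G + L)/(-7*(-23) + 381) = (184/5 - 214)/(-7*(-23) + 381) = -886/(5*(161 + 381)) = -886/5/542 = -886/5*1/542 = -443/1355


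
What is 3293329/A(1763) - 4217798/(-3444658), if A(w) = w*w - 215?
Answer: 394405068577/172674816286 ≈ 2.2841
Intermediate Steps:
A(w) = -215 + w² (A(w) = w² - 215 = -215 + w²)
3293329/A(1763) - 4217798/(-3444658) = 3293329/(-215 + 1763²) - 4217798/(-3444658) = 3293329/(-215 + 3108169) - 4217798*(-1/3444658) = 3293329/3107954 + 68029/55559 = 394405068577/172674816286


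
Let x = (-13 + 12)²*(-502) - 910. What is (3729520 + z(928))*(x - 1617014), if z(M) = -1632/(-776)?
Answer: -585487687304344/97 ≈ -6.0360e+12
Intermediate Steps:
z(M) = 204/97 (z(M) = -1632*(-1/776) = 204/97)
x = -1412 (x = (-1)²*(-502) - 910 = 1*(-502) - 910 = -502 - 910 = -1412)
(3729520 + z(928))*(x - 1617014) = (3729520 + 204/97)*(-1412 - 1617014) = (361763644/97)*(-1618426) = -585487687304344/97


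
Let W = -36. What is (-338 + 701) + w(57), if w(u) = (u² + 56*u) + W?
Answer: 6768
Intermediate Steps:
w(u) = -36 + u² + 56*u (w(u) = (u² + 56*u) - 36 = -36 + u² + 56*u)
(-338 + 701) + w(57) = (-338 + 701) + (-36 + 57² + 56*57) = 363 + (-36 + 3249 + 3192) = 363 + 6405 = 6768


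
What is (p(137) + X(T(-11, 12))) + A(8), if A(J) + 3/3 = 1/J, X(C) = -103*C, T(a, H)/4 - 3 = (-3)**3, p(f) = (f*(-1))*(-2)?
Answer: 81289/8 ≈ 10161.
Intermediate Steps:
p(f) = 2*f (p(f) = -f*(-2) = 2*f)
T(a, H) = -96 (T(a, H) = 12 + 4*(-3)**3 = 12 + 4*(-27) = 12 - 108 = -96)
A(J) = -1 + 1/J
(p(137) + X(T(-11, 12))) + A(8) = (2*137 - 103*(-96)) + (1 - 1*8)/8 = (274 + 9888) + (1 - 8)/8 = 10162 + (1/8)*(-7) = 10162 - 7/8 = 81289/8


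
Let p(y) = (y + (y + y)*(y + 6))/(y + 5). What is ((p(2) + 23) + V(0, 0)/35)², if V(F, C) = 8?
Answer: 966289/1225 ≈ 788.81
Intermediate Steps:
p(y) = (y + 2*y*(6 + y))/(5 + y) (p(y) = (y + (2*y)*(6 + y))/(5 + y) = (y + 2*y*(6 + y))/(5 + y))
((p(2) + 23) + V(0, 0)/35)² = ((2*(13 + 2*2)/(5 + 2) + 23) + 8/35)² = ((2*(13 + 4)/7 + 23) + 8*(1/35))² = ((2*(⅐)*17 + 23) + 8/35)² = ((34/7 + 23) + 8/35)² = (195/7 + 8/35)² = (983/35)² = 966289/1225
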